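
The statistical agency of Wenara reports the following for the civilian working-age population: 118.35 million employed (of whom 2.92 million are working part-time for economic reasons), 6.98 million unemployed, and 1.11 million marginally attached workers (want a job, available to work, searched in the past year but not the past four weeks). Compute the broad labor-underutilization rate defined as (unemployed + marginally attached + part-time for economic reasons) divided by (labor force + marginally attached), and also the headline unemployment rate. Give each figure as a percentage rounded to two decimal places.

Labor force = 118.35 + 6.98 = 125.33 million.
Numerator = 6.98 + 1.11 + 2.92 = 11.01 million.
Denominator = 125.33 + 1.11 = 126.44 million.
Broad rate = 11.01 / 126.44 = 8.71%.
Headline unemployment rate = 6.98 / 125.33 = 5.57%.

Broad underutilization rate ≈ 8.71%; headline unemployment rate ≈ 5.57%.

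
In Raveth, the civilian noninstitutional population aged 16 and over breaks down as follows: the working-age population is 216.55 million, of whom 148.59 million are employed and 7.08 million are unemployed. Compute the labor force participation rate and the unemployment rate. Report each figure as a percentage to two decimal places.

Labor force = employed + unemployed = 148.59 + 7.08 = 155.67 million.
Unemployment rate = 7.08 / 155.67 = 4.55%.
Labor force participation rate = 155.67 / 216.55 = 71.89%.

Labor force participation rate ≈ 71.89%; unemployment rate ≈ 4.55%.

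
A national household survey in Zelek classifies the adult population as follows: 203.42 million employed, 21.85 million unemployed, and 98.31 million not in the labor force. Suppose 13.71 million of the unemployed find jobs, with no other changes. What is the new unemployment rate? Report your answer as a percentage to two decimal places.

Initially, labor force = 203.42 + 21.85 = 225.27 million, so u = 21.85/225.27 = 9.70%.
After the change, unemployed falls and employed rises by 13.71; labor force unchanged → E = 217.13, U = 8.14, labor force = 225.27 million.
New unemployment rate = 8.14 / 225.27 = 3.61%.

New unemployment rate ≈ 3.61%.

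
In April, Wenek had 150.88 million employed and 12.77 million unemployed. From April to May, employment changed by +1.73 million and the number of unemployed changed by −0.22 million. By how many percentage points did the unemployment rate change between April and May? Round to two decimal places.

April: labor force = 150.88 + 12.77 = 163.65; u = 12.77/163.65 = 7.80%.
May: labor force = 152.61 + 12.55 = 165.16; u = 12.55/165.16 = 7.60%.
Change = 7.60% − 7.80% = −0.20 pp.

The unemployment rate changed by −0.20 percentage points.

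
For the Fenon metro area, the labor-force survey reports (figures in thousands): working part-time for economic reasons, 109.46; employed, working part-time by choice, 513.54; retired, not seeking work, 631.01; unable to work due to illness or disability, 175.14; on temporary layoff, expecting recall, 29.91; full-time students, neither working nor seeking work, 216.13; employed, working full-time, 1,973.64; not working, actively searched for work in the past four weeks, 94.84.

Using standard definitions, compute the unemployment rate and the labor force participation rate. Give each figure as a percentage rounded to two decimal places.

Employed = 109.46 + 513.54 + 1,973.64 = 2,596.64 thousand (anyone who worked, including part-time for economic reasons, counts as employed).
Unemployed = 29.91 + 94.84 = 124.75 thousand (jobless and actively searching, or on temporary layoff).
Labor force = 2,596.64 + 124.75 = 2,721.39 thousand.
Not in labor force = 631.01 + 175.14 + 216.13 = 1,022.28 thousand (those not working and not actively searching are outside the labor force).
Civilian working-age population = 2,721.39 + 1,022.28 = 3,743.67 thousand.
Unemployment rate = 124.75 / 2,721.39 = 4.58%.
Labor force participation rate = 2,721.39 / 3,743.67 = 72.69%.

Unemployment rate ≈ 4.58%; labor force participation rate ≈ 72.69%.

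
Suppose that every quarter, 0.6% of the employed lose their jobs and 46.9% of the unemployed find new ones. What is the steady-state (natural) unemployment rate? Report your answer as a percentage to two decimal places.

Steady-state unemployment rate ≈ 1.26%.

At steady state the flows balance: s·E = f·U, so U/(E+U) = s/(s+f).
u* = 0.6 / (0.6 + 46.9) = 0.6 / 47.50 = 1.26%.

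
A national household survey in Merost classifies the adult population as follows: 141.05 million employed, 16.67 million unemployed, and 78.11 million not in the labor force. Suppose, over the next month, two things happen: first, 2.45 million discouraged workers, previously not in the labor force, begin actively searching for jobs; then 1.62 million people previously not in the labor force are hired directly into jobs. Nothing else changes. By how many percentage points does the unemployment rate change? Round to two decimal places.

Initially, labor force = 141.05 + 16.67 = 157.72 million, so u = 16.67/157.72 = 10.57%.
After the first change, unemployed and labor force both rise by 2.45 → E = 141.05, U = 19.12, labor force = 160.17 million.
After the second change, employed and labor force both rise by 1.62; unemployed unchanged → E = 142.67, U = 19.12, labor force = 161.79 million.
New unemployment rate = 19.12 / 161.79 = 11.82%.
Change = 11.82% − 10.57% = +1.25 percentage points.

The unemployment rate changes by +1.25 percentage points.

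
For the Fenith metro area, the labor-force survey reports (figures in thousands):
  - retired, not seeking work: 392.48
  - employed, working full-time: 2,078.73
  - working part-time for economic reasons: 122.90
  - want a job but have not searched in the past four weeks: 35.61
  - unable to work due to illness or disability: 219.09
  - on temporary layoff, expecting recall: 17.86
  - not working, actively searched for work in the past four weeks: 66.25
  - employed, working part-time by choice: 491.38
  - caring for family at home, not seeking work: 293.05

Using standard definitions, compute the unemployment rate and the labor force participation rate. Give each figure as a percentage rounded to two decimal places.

Employed = 2,078.73 + 122.90 + 491.38 = 2,693.01 thousand (anyone who worked, including part-time for economic reasons, counts as employed).
Unemployed = 17.86 + 66.25 = 84.11 thousand (jobless and actively searching, or on temporary layoff).
Labor force = 2,693.01 + 84.11 = 2,777.12 thousand.
Not in labor force = 392.48 + 35.61 + 219.09 + 293.05 = 940.23 thousand (those not working and not actively searching are outside the labor force — including those who want a job but have given up searching).
Civilian working-age population = 2,777.12 + 940.23 = 3,717.35 thousand.
Unemployment rate = 84.11 / 2,777.12 = 3.03%.
Labor force participation rate = 2,777.12 / 3,717.35 = 74.71%.

Unemployment rate ≈ 3.03%; labor force participation rate ≈ 74.71%.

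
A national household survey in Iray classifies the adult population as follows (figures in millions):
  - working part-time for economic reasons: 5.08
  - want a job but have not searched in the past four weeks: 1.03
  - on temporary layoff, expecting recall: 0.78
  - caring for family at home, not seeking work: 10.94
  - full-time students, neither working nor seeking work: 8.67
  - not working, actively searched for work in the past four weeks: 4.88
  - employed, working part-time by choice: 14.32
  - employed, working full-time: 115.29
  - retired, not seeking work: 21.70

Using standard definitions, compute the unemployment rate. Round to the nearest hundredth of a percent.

Employed = 5.08 + 14.32 + 115.29 = 134.69 million (anyone who worked, including part-time for economic reasons, counts as employed).
Unemployed = 0.78 + 4.88 = 5.66 million (jobless and actively searching, or on temporary layoff).
Labor force = 134.69 + 5.66 = 140.35 million.
Unemployment rate = 5.66 / 140.35 = 4.03%.

Unemployment rate ≈ 4.03%.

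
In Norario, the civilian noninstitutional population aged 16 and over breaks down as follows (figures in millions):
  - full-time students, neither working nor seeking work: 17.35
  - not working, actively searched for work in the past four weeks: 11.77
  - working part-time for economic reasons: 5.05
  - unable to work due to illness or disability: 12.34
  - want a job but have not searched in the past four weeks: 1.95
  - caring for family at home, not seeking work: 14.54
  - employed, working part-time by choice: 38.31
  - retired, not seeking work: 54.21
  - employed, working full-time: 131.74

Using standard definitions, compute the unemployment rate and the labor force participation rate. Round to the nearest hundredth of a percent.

Unemployment rate ≈ 6.30%; labor force participation rate ≈ 65.05%.

Employed = 5.05 + 38.31 + 131.74 = 175.10 million (anyone who worked, including part-time for economic reasons, counts as employed).
Unemployed = 11.77 million.
Labor force = 175.10 + 11.77 = 186.87 million.
Not in labor force = 17.35 + 12.34 + 1.95 + 14.54 + 54.21 = 100.39 million (those not working and not actively searching are outside the labor force — including those who want a job but have given up searching).
Civilian working-age population = 186.87 + 100.39 = 287.26 million.
Unemployment rate = 11.77 / 186.87 = 6.30%.
Labor force participation rate = 186.87 / 287.26 = 65.05%.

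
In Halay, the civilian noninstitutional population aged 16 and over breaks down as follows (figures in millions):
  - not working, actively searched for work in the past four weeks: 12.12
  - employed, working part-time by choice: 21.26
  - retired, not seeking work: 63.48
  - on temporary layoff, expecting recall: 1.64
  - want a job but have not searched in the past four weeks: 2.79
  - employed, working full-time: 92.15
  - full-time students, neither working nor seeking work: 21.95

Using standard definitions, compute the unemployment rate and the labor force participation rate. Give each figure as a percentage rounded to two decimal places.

Employed = 21.26 + 92.15 = 113.41 million.
Unemployed = 12.12 + 1.64 = 13.76 million (jobless and actively searching, or on temporary layoff).
Labor force = 113.41 + 13.76 = 127.17 million.
Not in labor force = 63.48 + 2.79 + 21.95 = 88.22 million (those not working and not actively searching are outside the labor force — including those who want a job but have given up searching).
Civilian working-age population = 127.17 + 88.22 = 215.39 million.
Unemployment rate = 13.76 / 127.17 = 10.82%.
Labor force participation rate = 127.17 / 215.39 = 59.04%.

Unemployment rate ≈ 10.82%; labor force participation rate ≈ 59.04%.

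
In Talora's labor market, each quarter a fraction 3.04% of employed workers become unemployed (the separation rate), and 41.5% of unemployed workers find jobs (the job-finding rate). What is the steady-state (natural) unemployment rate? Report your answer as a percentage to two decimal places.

At steady state the flows balance: s·E = f·U, so U/(E+U) = s/(s+f).
u* = 3.04 / (3.04 + 41.5) = 3.04 / 44.54 = 6.83%.

Steady-state unemployment rate ≈ 6.83%.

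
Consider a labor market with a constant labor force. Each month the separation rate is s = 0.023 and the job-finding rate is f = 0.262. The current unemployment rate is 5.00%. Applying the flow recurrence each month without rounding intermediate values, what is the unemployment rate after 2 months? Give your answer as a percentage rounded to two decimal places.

With a fixed labor force, u_{t+1} = u_t + s·(1−u_t) − f·u_t = u_t·(1−s−f) + s.
Here 1−s−f = 0.715 and s = 0.023.
u_1 = 0.050000 × 0.715 + 0.023 = 0.058750.
u_2 = 0.058750 × 0.715 + 0.023 = 0.065006.

Unemployment rate after two months ≈ 6.50%.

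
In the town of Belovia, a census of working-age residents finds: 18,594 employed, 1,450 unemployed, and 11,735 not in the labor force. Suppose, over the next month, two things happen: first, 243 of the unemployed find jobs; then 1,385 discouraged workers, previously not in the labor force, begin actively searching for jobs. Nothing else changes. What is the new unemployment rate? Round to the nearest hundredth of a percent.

New unemployment rate ≈ 12.10%.

Initially, labor force = 18,594 + 1,450 = 20,044, so u = 1,450/20,044 = 7.23%.
After the first change, unemployed falls and employed rises by 243; labor force unchanged → E = 18,837, U = 1,207, labor force = 20,044.
After the second change, unemployed and labor force both rise by 1,385 → E = 18,837, U = 2,592, labor force = 21,429.
New unemployment rate = 2,592 / 21,429 = 12.10%.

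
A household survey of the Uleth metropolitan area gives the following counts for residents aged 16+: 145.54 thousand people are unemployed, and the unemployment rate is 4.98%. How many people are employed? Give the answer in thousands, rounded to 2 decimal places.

About 2,776.95 thousand are employed.

Labor force = U / u = 145.54 / 0.0498 ≈ 2,922.49 thousand.
Employed = labor force − unemployed = 2,922.49 − 145.54 = 2,776.95 thousand.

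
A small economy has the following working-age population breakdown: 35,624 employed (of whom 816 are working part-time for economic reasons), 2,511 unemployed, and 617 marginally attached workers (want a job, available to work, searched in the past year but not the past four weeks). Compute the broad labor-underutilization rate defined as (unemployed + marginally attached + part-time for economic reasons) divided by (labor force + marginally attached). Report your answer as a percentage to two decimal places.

Broad underutilization rate ≈ 10.18%.

Labor force = 35,624 + 2,511 = 38,135.
Numerator = 2,511 + 617 + 816 = 3,944.
Denominator = 38,135 + 617 = 38,752.
Broad rate = 3,944 / 38,752 = 10.18%.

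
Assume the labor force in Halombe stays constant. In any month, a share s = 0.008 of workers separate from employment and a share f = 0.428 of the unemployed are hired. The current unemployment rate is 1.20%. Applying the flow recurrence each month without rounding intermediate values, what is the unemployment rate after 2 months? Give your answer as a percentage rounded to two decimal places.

Unemployment rate after two months ≈ 1.63%.

With a fixed labor force, u_{t+1} = u_t + s·(1−u_t) − f·u_t = u_t·(1−s−f) + s.
Here 1−s−f = 0.564 and s = 0.008.
u_1 = 0.012000 × 0.564 + 0.008 = 0.014768.
u_2 = 0.014768 × 0.564 + 0.008 = 0.016329.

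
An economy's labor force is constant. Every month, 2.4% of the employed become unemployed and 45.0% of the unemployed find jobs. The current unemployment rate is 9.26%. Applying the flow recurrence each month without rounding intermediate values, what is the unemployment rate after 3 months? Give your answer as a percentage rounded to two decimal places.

With a fixed labor force, u_{t+1} = u_t + s·(1−u_t) − f·u_t = u_t·(1−s−f) + s.
Here 1−s−f = 0.526 and s = 0.024.
u_1 = 0.092600 × 0.526 + 0.024 = 0.072708.
u_2 = 0.072708 × 0.526 + 0.024 = 0.062244.
u_3 = 0.062244 × 0.526 + 0.024 = 0.056740.

Unemployment rate after three months ≈ 5.67%.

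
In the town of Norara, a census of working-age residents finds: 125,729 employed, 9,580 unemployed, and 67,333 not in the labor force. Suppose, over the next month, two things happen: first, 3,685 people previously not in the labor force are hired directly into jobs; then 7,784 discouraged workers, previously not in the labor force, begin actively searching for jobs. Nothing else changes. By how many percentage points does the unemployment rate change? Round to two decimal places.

Initially, labor force = 125,729 + 9,580 = 135,309, so u = 9,580/135,309 = 7.08%.
After the first change, employed and labor force both rise by 3,685; unemployed unchanged → E = 129,414, U = 9,580, labor force = 138,994.
After the second change, unemployed and labor force both rise by 7,784 → E = 129,414, U = 17,364, labor force = 146,778.
New unemployment rate = 17,364 / 146,778 = 11.83%.
Change = 11.83% − 7.08% = +4.75 percentage points.

The unemployment rate changes by +4.75 percentage points.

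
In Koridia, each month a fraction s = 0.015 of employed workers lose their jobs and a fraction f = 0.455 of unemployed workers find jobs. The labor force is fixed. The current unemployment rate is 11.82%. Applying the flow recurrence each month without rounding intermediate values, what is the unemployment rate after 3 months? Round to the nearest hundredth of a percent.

Unemployment rate after three months ≈ 4.48%.

With a fixed labor force, u_{t+1} = u_t + s·(1−u_t) − f·u_t = u_t·(1−s−f) + s.
Here 1−s−f = 0.530 and s = 0.015.
u_1 = 0.118200 × 0.530 + 0.015 = 0.077646.
u_2 = 0.077646 × 0.530 + 0.015 = 0.056152.
u_3 = 0.056152 × 0.530 + 0.015 = 0.044761.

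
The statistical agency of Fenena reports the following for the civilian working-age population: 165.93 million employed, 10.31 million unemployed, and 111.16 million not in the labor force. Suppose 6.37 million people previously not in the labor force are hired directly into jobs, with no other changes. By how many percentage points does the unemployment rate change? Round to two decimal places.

Initially, labor force = 165.93 + 10.31 = 176.24 million, so u = 10.31/176.24 = 5.85%.
After the change, employed and labor force both rise by 6.37; unemployed unchanged → E = 172.30, U = 10.31, labor force = 182.61 million.
New unemployment rate = 10.31 / 182.61 = 5.65%.
Change = 5.65% − 5.85% = −0.20 percentage points.

The unemployment rate changes by −0.20 percentage points.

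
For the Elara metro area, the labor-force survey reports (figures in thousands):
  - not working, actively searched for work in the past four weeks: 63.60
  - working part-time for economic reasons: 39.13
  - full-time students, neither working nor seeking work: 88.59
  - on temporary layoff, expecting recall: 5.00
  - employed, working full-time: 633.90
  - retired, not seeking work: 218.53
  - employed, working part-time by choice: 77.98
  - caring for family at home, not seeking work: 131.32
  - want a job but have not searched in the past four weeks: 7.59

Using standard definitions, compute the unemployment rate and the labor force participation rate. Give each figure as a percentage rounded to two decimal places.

Employed = 39.13 + 633.90 + 77.98 = 751.01 thousand (anyone who worked, including part-time for economic reasons, counts as employed).
Unemployed = 63.60 + 5.00 = 68.60 thousand (jobless and actively searching, or on temporary layoff).
Labor force = 751.01 + 68.60 = 819.61 thousand.
Not in labor force = 88.59 + 218.53 + 131.32 + 7.59 = 446.03 thousand (those not working and not actively searching are outside the labor force — including those who want a job but have given up searching).
Civilian working-age population = 819.61 + 446.03 = 1,265.64 thousand.
Unemployment rate = 68.60 / 819.61 = 8.37%.
Labor force participation rate = 819.61 / 1,265.64 = 64.76%.

Unemployment rate ≈ 8.37%; labor force participation rate ≈ 64.76%.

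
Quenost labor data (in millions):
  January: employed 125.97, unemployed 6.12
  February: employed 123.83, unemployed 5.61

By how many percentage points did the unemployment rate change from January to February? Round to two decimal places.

The unemployment rate changed by −0.30 percentage points.

January: labor force = 125.97 + 6.12 = 132.09; u = 6.12/132.09 = 4.63%.
February: labor force = 123.83 + 5.61 = 129.44; u = 5.61/129.44 = 4.33%.
Change = 4.33% − 4.63% = −0.30 pp.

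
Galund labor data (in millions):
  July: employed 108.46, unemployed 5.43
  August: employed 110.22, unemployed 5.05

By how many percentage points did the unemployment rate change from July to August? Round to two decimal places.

The unemployment rate changed by −0.39 percentage points.

July: labor force = 108.46 + 5.43 = 113.89; u = 5.43/113.89 = 4.77%.
August: labor force = 110.22 + 5.05 = 115.27; u = 5.05/115.27 = 4.38%.
Change = 4.38% − 4.77% = −0.39 pp.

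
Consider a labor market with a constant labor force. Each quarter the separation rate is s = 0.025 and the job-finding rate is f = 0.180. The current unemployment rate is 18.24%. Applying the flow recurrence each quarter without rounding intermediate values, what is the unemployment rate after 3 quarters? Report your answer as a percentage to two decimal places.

With a fixed labor force, u_{t+1} = u_t + s·(1−u_t) − f·u_t = u_t·(1−s−f) + s.
Here 1−s−f = 0.795 and s = 0.025.
u_1 = 0.182400 × 0.795 + 0.025 = 0.170008.
u_2 = 0.170008 × 0.795 + 0.025 = 0.160156.
u_3 = 0.160156 × 0.795 + 0.025 = 0.152324.

Unemployment rate after three quarters ≈ 15.23%.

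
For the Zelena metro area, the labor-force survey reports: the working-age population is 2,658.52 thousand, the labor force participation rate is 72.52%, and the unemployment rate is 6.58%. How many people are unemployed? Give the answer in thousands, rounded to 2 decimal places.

About 126.86 thousand are unemployed.

Labor force = 0.7252 × 2,658.52 = 1,927.96 thousand.
Unemployed = 0.0658 × 1,927.96 ≈ 126.86 thousand.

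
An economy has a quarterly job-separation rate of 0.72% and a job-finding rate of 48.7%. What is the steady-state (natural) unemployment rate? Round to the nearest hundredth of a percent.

Steady-state unemployment rate ≈ 1.46%.

At steady state the flows balance: s·E = f·U, so U/(E+U) = s/(s+f).
u* = 0.72 / (0.72 + 48.7) = 0.72 / 49.42 = 1.46%.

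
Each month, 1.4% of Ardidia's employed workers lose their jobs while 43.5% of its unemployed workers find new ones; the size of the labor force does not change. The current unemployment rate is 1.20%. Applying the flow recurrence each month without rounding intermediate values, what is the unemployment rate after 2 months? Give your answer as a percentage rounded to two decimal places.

With a fixed labor force, u_{t+1} = u_t + s·(1−u_t) − f·u_t = u_t·(1−s−f) + s.
Here 1−s−f = 0.551 and s = 0.014.
u_1 = 0.012000 × 0.551 + 0.014 = 0.020612.
u_2 = 0.020612 × 0.551 + 0.014 = 0.025357.

Unemployment rate after two months ≈ 2.54%.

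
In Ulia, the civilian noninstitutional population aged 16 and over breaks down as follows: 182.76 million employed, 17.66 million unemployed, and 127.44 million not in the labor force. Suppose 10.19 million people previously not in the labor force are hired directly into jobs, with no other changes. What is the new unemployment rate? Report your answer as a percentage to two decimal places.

New unemployment rate ≈ 8.39%.

Initially, labor force = 182.76 + 17.66 = 200.42 million, so u = 17.66/200.42 = 8.81%.
After the change, employed and labor force both rise by 10.19; unemployed unchanged → E = 192.95, U = 17.66, labor force = 210.61 million.
New unemployment rate = 17.66 / 210.61 = 8.39%.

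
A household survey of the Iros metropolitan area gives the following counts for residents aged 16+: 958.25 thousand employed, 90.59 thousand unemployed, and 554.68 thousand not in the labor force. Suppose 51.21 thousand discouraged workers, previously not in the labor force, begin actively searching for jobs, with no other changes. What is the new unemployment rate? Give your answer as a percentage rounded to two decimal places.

Initially, labor force = 958.25 + 90.59 = 1,048.84 thousand, so u = 90.59/1,048.84 = 8.64%.
After the change, unemployed and labor force both rise by 51.21 → E = 958.25, U = 141.80, labor force = 1,100.05 thousand.
New unemployment rate = 141.80 / 1,100.05 = 12.89%.

New unemployment rate ≈ 12.89%.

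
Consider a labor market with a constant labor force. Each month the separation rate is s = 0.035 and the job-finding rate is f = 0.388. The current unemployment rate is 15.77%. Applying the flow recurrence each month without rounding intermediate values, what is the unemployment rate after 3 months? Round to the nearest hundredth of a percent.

With a fixed labor force, u_{t+1} = u_t + s·(1−u_t) − f·u_t = u_t·(1−s−f) + s.
Here 1−s−f = 0.577 and s = 0.035.
u_1 = 0.157700 × 0.577 + 0.035 = 0.125993.
u_2 = 0.125993 × 0.577 + 0.035 = 0.107698.
u_3 = 0.107698 × 0.577 + 0.035 = 0.097142.

Unemployment rate after three months ≈ 9.71%.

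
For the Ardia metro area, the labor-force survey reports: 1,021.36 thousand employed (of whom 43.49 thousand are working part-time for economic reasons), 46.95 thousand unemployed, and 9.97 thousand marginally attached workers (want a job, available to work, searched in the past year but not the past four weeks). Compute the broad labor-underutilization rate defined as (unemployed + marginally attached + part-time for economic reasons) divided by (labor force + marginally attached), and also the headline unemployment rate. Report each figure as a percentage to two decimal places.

Labor force = 1,021.36 + 46.95 = 1,068.31 thousand.
Numerator = 46.95 + 9.97 + 43.49 = 100.41 thousand.
Denominator = 1,068.31 + 9.97 = 1,078.28 thousand.
Broad rate = 100.41 / 1,078.28 = 9.31%.
Headline unemployment rate = 46.95 / 1,068.31 = 4.39%.

Broad underutilization rate ≈ 9.31%; headline unemployment rate ≈ 4.39%.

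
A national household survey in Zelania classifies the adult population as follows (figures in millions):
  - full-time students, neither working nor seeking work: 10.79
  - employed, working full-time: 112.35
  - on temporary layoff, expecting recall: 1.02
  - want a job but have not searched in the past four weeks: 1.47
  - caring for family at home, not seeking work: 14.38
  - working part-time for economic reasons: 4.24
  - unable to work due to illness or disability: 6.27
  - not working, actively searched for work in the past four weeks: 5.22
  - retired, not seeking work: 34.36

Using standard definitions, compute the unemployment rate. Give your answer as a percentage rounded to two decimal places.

Unemployment rate ≈ 5.08%.

Employed = 112.35 + 4.24 = 116.59 million (anyone who worked, including part-time for economic reasons, counts as employed).
Unemployed = 1.02 + 5.22 = 6.24 million (jobless and actively searching, or on temporary layoff).
Labor force = 116.59 + 6.24 = 122.83 million.
Unemployment rate = 6.24 / 122.83 = 5.08%.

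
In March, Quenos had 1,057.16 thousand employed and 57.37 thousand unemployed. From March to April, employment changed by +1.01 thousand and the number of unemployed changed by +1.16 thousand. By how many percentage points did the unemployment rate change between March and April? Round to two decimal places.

The unemployment rate changed by +0.09 percentage points.

March: labor force = 1,057.16 + 57.37 = 1,114.53; u = 57.37/1,114.53 = 5.15%.
April: labor force = 1,058.17 + 58.53 = 1,116.70; u = 58.53/1,116.70 = 5.24%.
Change = 5.24% − 5.15% = +0.09 pp.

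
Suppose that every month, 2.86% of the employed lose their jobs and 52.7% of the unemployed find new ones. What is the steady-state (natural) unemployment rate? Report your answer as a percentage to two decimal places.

At steady state the flows balance: s·E = f·U, so U/(E+U) = s/(s+f).
u* = 2.86 / (2.86 + 52.7) = 2.86 / 55.56 = 5.15%.

Steady-state unemployment rate ≈ 5.15%.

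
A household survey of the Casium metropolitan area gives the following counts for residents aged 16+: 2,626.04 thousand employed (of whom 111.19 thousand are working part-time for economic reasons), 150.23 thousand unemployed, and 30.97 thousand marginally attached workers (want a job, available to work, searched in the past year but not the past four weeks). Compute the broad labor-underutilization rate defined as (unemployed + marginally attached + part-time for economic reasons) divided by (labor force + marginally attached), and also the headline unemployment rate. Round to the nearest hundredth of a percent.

Labor force = 2,626.04 + 150.23 = 2,776.27 thousand.
Numerator = 150.23 + 30.97 + 111.19 = 292.39 thousand.
Denominator = 2,776.27 + 30.97 = 2,807.24 thousand.
Broad rate = 292.39 / 2,807.24 = 10.42%.
Headline unemployment rate = 150.23 / 2,776.27 = 5.41%.

Broad underutilization rate ≈ 10.42%; headline unemployment rate ≈ 5.41%.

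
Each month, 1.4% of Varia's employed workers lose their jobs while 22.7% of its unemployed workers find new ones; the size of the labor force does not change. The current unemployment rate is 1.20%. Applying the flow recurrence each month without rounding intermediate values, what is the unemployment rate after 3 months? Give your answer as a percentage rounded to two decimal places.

With a fixed labor force, u_{t+1} = u_t + s·(1−u_t) − f·u_t = u_t·(1−s−f) + s.
Here 1−s−f = 0.759 and s = 0.014.
u_1 = 0.012000 × 0.759 + 0.014 = 0.023108.
u_2 = 0.023108 × 0.759 + 0.014 = 0.031539.
u_3 = 0.031539 × 0.759 + 0.014 = 0.037938.

Unemployment rate after three months ≈ 3.79%.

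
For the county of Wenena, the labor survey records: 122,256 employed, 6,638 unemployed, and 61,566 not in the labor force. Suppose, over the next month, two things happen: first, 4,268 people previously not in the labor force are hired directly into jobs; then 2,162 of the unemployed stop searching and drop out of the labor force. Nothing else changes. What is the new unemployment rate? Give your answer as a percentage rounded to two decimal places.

Initially, labor force = 122,256 + 6,638 = 128,894, so u = 6,638/128,894 = 5.15%.
After the first change, employed and labor force both rise by 4,268; unemployed unchanged → E = 126,524, U = 6,638, labor force = 133,162.
After the second change, unemployed and labor force both fall by 2,162 → E = 126,524, U = 4,476, labor force = 131,000.
New unemployment rate = 4,476 / 131,000 = 3.42%.

New unemployment rate ≈ 3.42%.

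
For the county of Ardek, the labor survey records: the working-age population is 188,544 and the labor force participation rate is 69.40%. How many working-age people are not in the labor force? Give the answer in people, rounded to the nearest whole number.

About 57,694 are not in the labor force.

Share not in the labor force = 1 − 0.6940 = 0.3060.
Not in labor force = 0.3060 × 188,544 ≈ 57,694.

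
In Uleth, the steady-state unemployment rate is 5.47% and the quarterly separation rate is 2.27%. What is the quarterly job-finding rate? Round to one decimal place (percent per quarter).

From u* = s/(s+f): f = s·(1−u)/u.
f = 2.27 × (1 − 0.0547) / 0.0547 = 2.1458 / 0.0547 ≈ 39.2% per quarter.

Job-finding rate ≈ 39.2% per quarter.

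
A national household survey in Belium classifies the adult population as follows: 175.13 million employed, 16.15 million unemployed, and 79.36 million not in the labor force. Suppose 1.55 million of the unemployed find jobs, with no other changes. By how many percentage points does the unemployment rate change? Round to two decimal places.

The unemployment rate changes by −0.81 percentage points.

Initially, labor force = 175.13 + 16.15 = 191.28 million, so u = 16.15/191.28 = 8.44%.
After the change, unemployed falls and employed rises by 1.55; labor force unchanged → E = 176.68, U = 14.60, labor force = 191.28 million.
New unemployment rate = 14.60 / 191.28 = 7.63%.
Change = 7.63% − 8.44% = −0.81 percentage points.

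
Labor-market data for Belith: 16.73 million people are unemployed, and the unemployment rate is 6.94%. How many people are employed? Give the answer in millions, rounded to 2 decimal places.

About 224.34 million are employed.

Labor force = U / u = 16.73 / 0.0694 ≈ 241.07 million.
Employed = labor force − unemployed = 241.07 − 16.73 = 224.34 million.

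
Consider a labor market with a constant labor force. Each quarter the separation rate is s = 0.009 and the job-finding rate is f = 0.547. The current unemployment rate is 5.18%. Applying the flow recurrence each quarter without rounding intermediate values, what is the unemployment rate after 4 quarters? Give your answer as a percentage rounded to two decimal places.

Unemployment rate after four quarters ≈ 1.76%.

With a fixed labor force, u_{t+1} = u_t + s·(1−u_t) − f·u_t = u_t·(1−s−f) + s.
Here 1−s−f = 0.444 and s = 0.009.
u_1 = 0.051800 × 0.444 + 0.009 = 0.031999.
u_2 = 0.031999 × 0.444 + 0.009 = 0.023208.
u_3 = 0.023208 × 0.444 + 0.009 = 0.019304.
u_4 = 0.019304 × 0.444 + 0.009 = 0.017571.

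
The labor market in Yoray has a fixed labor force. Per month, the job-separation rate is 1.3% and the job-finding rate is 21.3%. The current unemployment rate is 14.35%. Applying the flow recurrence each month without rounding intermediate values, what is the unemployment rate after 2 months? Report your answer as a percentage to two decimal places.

Unemployment rate after two months ≈ 10.90%.

With a fixed labor force, u_{t+1} = u_t + s·(1−u_t) − f·u_t = u_t·(1−s−f) + s.
Here 1−s−f = 0.774 and s = 0.013.
u_1 = 0.143500 × 0.774 + 0.013 = 0.124069.
u_2 = 0.124069 × 0.774 + 0.013 = 0.109029.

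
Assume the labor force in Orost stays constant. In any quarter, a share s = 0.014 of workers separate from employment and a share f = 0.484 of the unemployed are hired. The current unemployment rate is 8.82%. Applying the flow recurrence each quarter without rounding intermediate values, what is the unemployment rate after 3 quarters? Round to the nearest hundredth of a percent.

Unemployment rate after three quarters ≈ 3.57%.

With a fixed labor force, u_{t+1} = u_t + s·(1−u_t) − f·u_t = u_t·(1−s−f) + s.
Here 1−s−f = 0.502 and s = 0.014.
u_1 = 0.088200 × 0.502 + 0.014 = 0.058276.
u_2 = 0.058276 × 0.502 + 0.014 = 0.043255.
u_3 = 0.043255 × 0.502 + 0.014 = 0.035714.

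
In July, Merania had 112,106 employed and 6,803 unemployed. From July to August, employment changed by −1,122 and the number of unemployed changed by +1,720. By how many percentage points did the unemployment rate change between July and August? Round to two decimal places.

The unemployment rate changed by +1.41 percentage points.

July: labor force = 112,106 + 6,803 = 118,909; u = 6,803/118,909 = 5.72%.
August: labor force = 110,984 + 8,523 = 119,507; u = 8,523/119,507 = 7.13%.
Change = 7.13% − 5.72% = +1.41 pp.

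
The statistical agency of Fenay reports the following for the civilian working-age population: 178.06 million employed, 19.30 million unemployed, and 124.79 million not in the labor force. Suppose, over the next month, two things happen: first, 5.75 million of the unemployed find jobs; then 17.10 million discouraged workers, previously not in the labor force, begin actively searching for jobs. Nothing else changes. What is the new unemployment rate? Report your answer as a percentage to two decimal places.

Initially, labor force = 178.06 + 19.30 = 197.36 million, so u = 19.30/197.36 = 9.78%.
After the first change, unemployed falls and employed rises by 5.75; labor force unchanged → E = 183.81, U = 13.55, labor force = 197.36 million.
After the second change, unemployed and labor force both rise by 17.10 → E = 183.81, U = 30.65, labor force = 214.46 million.
New unemployment rate = 30.65 / 214.46 = 14.29%.

New unemployment rate ≈ 14.29%.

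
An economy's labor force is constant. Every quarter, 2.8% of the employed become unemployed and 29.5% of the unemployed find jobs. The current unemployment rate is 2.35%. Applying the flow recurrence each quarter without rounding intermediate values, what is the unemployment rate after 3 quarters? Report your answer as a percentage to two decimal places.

Unemployment rate after three quarters ≈ 6.71%.

With a fixed labor force, u_{t+1} = u_t + s·(1−u_t) − f·u_t = u_t·(1−s−f) + s.
Here 1−s−f = 0.677 and s = 0.028.
u_1 = 0.023500 × 0.677 + 0.028 = 0.043910.
u_2 = 0.043910 × 0.677 + 0.028 = 0.057727.
u_3 = 0.057727 × 0.677 + 0.028 = 0.067081.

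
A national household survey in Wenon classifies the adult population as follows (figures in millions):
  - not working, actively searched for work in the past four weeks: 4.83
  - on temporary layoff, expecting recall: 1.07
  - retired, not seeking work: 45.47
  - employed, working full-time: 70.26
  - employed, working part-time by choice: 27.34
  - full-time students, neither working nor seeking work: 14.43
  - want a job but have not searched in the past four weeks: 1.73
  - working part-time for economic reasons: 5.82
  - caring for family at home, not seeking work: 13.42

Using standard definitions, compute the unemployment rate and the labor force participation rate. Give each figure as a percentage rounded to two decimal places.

Employed = 70.26 + 27.34 + 5.82 = 103.42 million (anyone who worked, including part-time for economic reasons, counts as employed).
Unemployed = 4.83 + 1.07 = 5.90 million (jobless and actively searching, or on temporary layoff).
Labor force = 103.42 + 5.90 = 109.32 million.
Not in labor force = 45.47 + 14.43 + 1.73 + 13.42 = 75.05 million (those not working and not actively searching are outside the labor force — including those who want a job but have given up searching).
Civilian working-age population = 109.32 + 75.05 = 184.37 million.
Unemployment rate = 5.90 / 109.32 = 5.40%.
Labor force participation rate = 109.32 / 184.37 = 59.29%.

Unemployment rate ≈ 5.40%; labor force participation rate ≈ 59.29%.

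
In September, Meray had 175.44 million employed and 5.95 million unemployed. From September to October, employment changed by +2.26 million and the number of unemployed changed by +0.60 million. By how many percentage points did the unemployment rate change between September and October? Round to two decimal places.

The unemployment rate changed by +0.27 percentage points.

September: labor force = 175.44 + 5.95 = 181.39; u = 5.95/181.39 = 3.28%.
October: labor force = 177.70 + 6.55 = 184.25; u = 6.55/184.25 = 3.55%.
Change = 3.55% − 3.28% = +0.27 pp.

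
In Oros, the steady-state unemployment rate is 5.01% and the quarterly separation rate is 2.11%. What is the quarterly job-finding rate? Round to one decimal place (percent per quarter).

Job-finding rate ≈ 40.0% per quarter.

From u* = s/(s+f): f = s·(1−u)/u.
f = 2.11 × (1 − 0.0501) / 0.0501 = 2.0043 / 0.0501 ≈ 40.0% per quarter.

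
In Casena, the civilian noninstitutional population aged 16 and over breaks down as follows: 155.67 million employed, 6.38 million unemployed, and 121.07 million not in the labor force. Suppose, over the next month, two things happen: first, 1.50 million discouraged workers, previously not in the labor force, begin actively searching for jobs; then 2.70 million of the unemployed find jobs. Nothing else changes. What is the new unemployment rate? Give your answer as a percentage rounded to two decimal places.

New unemployment rate ≈ 3.17%.

Initially, labor force = 155.67 + 6.38 = 162.05 million, so u = 6.38/162.05 = 3.94%.
After the first change, unemployed and labor force both rise by 1.50 → E = 155.67, U = 7.88, labor force = 163.55 million.
After the second change, unemployed falls and employed rises by 2.70; labor force unchanged → E = 158.37, U = 5.18, labor force = 163.55 million.
New unemployment rate = 5.18 / 163.55 = 3.17%.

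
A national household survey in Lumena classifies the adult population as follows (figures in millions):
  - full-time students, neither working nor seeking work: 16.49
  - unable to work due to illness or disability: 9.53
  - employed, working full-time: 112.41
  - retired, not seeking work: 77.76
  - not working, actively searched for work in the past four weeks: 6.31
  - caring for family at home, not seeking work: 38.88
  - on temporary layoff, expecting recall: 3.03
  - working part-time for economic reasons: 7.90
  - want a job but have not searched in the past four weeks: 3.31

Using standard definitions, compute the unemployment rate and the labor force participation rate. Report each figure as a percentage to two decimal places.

Unemployment rate ≈ 7.20%; labor force participation rate ≈ 47.04%.

Employed = 112.41 + 7.90 = 120.31 million (anyone who worked, including part-time for economic reasons, counts as employed).
Unemployed = 6.31 + 3.03 = 9.34 million (jobless and actively searching, or on temporary layoff).
Labor force = 120.31 + 9.34 = 129.65 million.
Not in labor force = 16.49 + 9.53 + 77.76 + 38.88 + 3.31 = 145.97 million (those not working and not actively searching are outside the labor force — including those who want a job but have given up searching).
Civilian working-age population = 129.65 + 145.97 = 275.62 million.
Unemployment rate = 9.34 / 129.65 = 7.20%.
Labor force participation rate = 129.65 / 275.62 = 47.04%.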